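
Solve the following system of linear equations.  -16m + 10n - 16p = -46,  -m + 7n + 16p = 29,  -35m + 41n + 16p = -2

no solution

Row-reduce:
R1 ← R1 / (-16).
R2 ← R2 + 1·R1.
R3 ← R3 + 35·R1.
R2 ← R2 / (51/8).
R1 ← R1 + 5/8·R2.
R3 ← R3 − 153/8·R2.
Row 3 reduces to 0 = 3, a contradiction. The system is inconsistent.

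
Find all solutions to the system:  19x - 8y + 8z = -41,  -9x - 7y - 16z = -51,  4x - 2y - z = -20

Row-reduce the augmented matrix:
R1 ← R1 / (19).
R2 ← R2 + 9·R1.
R3 ← R3 − 4·R1.
R2 ← R2 / (-205/19).
R1 ← R1 + 8/19·R2.
R3 ← R3 + 6/19·R2.
R3 ← R3 / (-477/205).
R1 ← R1 − 184/205·R3.
R2 ← R2 − 232/205·R3.
Reading off the reduced rows gives x = -3, y = 2, z = 4.

x = -3, y = 2, z = 4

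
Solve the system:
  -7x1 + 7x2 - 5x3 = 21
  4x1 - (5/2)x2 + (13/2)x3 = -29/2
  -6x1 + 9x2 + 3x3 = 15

Row-reduce:
R1 ← R1 / (-7).
R2 ← R2 − 4·R1.
R3 ← R3 + 6·R1.
R2 ← R2 / (3/2).
R1 ← R1 + 1·R2.
R3 ← R3 − 3·R2.
Row 3 reduces to 0 = 2, a contradiction. The system is inconsistent.

no solution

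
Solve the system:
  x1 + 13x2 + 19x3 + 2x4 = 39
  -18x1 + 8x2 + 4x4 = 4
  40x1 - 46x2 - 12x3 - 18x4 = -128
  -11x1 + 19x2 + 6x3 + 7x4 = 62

infinitely many solutions

Row-reduce:
R2 ← R2 + 18·R1.
R3 ← R3 − 40·R1.
R4 ← R4 + 11·R1.
R2 ← R2 / (242).
R1 ← R1 − 13·R2.
R3 ← R3 + 566·R2.
R4 ← R4 − 162·R2.
R3 ← R3 / (3374/121).
R1 ← R1 − 76/121·R3.
R2 ← R2 − 171/121·R3.
R4 ← R4 + 1687/121·R3.
Rank is 3 with 4 unknowns, leaving x4 free.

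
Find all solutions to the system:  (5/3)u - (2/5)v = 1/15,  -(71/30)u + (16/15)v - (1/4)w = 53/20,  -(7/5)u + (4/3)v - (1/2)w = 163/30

Row-reduce:
R1 ← R1 / (5/3).
R2 ← R2 + 71/30·R1.
R3 ← R3 + 7/5·R1.
R2 ← R2 / (187/375).
R1 ← R1 + 6/25·R2.
R3 ← R3 − 374/375·R2.
Rank is 2 with 3 unknowns, leaving w free.

infinitely many solutions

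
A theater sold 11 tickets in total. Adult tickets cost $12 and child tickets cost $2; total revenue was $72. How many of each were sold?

adult tickets: 5, child tickets: 6

Let a = adult tickets, c = child tickets.
  c + a = 11
  12a + 2c = 72
Row-reduce the augmented matrix:
R2 ← R2 − 12·R1.
R2 ← R2 / (-10).
R1 ← R1 − 1·R2.
Reading off the reduced rows gives a = 5, c = 6.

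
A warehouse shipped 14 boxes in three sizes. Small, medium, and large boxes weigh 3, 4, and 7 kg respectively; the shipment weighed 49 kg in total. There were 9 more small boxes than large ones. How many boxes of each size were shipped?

small boxes: 10, medium boxes: 3, large boxes: 1

Let s = small boxes, m = medium boxes, l = large boxes.
  s + m + l = 14
  3s + 4m + 7l = 49
  s - l = 9
Row-reduce the augmented matrix:
R2 ← R2 − 3·R1.
R3 ← R3 − 1·R1.
R1 ← R1 − 1·R2.
R3 ← R3 + 1·R2.
R3 ← R3 / (2).
R1 ← R1 + 3·R3.
R2 ← R2 − 4·R3.
Reading off the reduced rows gives s = 10, m = 3, l = 1.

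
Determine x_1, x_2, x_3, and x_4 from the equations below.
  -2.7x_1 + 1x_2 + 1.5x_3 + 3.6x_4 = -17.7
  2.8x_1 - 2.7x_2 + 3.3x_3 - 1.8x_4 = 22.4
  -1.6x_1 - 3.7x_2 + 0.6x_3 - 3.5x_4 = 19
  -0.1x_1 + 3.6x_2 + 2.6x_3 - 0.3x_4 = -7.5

Row-reduce the augmented matrix:
R1 ← R1 / (-27/10).
R2 ← R2 − 14/5·R1.
R3 ← R3 + 8/5·R1.
R4 ← R4 + 1/10·R1.
R2 ← R2 / (-449/270).
R1 ← R1 + 10/27·R2.
R3 ← R3 + 1159/270·R2.
R4 ← R4 − 481/135·R2.
R3 ← R3 / (-57573/4490).
R1 ← R1 + 735/449·R3.
R2 ← R2 + 1311/449·R3.
R4 ← R4 − 11627/898·R3.
R4 ← R4 / (-2020417/287865).
R1 ← R1 + 7823/19191·R4.
R2 ← R2 − 24115/19191·R4.
R3 ← R3 − 47701/57573·R4.
Reading off the reduced rows gives x_1 = 2, x_2 = -3, x_3 = 1, x_4 = -3.

x_1 = 2, x_2 = -3, x_3 = 1, x_4 = -3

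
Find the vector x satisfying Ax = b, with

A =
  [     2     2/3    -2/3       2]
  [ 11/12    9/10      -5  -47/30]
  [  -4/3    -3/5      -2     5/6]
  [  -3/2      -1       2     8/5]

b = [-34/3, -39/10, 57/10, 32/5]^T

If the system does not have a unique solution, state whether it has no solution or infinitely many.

infinitely many solutions

Row-reduce:
R1 ← R1 / (2).
R2 ← R2 − 11/12·R1.
R3 ← R3 + 4/3·R1.
R4 ← R4 + 3/2·R1.
R2 ← R2 / (107/180).
R1 ← R1 − 1/3·R2.
R3 ← R3 + 7/45·R2.
R4 ← R4 + 1/2·R2.
R3 ← R3 / (-393/107).
R1 ← R1 − 246/107·R3.
R2 ← R2 + 845/107·R3.
R4 ← R4 + 262/107·R3.
Rank is 3 with 4 unknowns, leaving x_4 free.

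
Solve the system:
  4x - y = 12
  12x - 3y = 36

Row-reduce:
R1 ← R1 / (4).
R2 ← R2 − 12·R1.
Rank is 1 with 2 unknowns, leaving y free.

infinitely many solutions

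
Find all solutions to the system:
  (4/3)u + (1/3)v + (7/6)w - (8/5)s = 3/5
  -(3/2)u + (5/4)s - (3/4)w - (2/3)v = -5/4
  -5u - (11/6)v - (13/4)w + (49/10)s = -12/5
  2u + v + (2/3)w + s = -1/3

Row-reduce:
R1 ← R1 / (4/3).
R2 ← R2 + 3/2·R1.
R3 ← R3 + 5·R1.
R4 ← R4 − 2·R1.
R2 ← R2 / (-7/24).
R1 ← R1 − 1/4·R2.
R3 ← R3 + 7/12·R2.
R4 ← R4 − 1/2·R2.
Swap R3 and R4.
R3 ← R3 / (-5/42).
R1 ← R1 − 19/14·R3.
R2 ← R2 + 27/14·R3.
Row 4 reduces to 0 = 1, a contradiction. The system is inconsistent.

no solution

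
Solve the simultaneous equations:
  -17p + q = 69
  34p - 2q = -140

no solution

Row-reduce:
R1 ← R1 / (-17).
R2 ← R2 − 34·R1.
Row 2 reduces to 0 = -2, a contradiction. The system is inconsistent.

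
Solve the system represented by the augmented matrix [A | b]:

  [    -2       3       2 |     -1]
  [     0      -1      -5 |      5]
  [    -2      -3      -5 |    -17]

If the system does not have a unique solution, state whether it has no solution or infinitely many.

Row-reduce the augmented matrix:
R1 ← R1 / (-2).
R3 ← R3 + 2·R1.
R2 ← R2 / (-1).
R1 ← R1 + 3/2·R2.
R3 ← R3 + 6·R2.
R3 ← R3 / (23).
R1 ← R1 − 13/2·R3.
R2 ← R2 − 5·R3.
Reading off the reduced rows gives x_1 = 6, x_2 = 5, x_3 = -2.

x_1 = 6, x_2 = 5, x_3 = -2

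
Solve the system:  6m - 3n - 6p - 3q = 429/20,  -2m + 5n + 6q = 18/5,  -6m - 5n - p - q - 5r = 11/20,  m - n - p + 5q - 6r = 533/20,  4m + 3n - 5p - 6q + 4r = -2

m = 11/5, n = -1/2, p = -2, q = 7/4, r = -11/5

Row-reduce the augmented matrix:
R1 ← R1 / (6).
R2 ← R2 + 2·R1.
R3 ← R3 + 6·R1.
R4 ← R4 − 1·R1.
R5 ← R5 − 4·R1.
R2 ← R2 / (4).
R1 ← R1 + 1/2·R2.
R3 ← R3 + 8·R2.
R4 ← R4 + 1/2·R2.
R5 ← R5 − 5·R2.
R3 ← R3 / (-11).
R1 ← R1 + 5/4·R3.
R2 ← R2 + 1/2·R3.
R4 ← R4 + 1/4·R3.
R5 ← R5 − 3/2·R3.
R4 ← R4 / (527/88).
R1 ← R1 + 49/88·R4.
R2 ← R2 − 43/44·R4.
R3 ← R3 + 6/11·R4.
R5 ← R5 + 415/44·R4.
R5 ← R5 / (-3137/527).
R1 ← R1 − 11/527·R5.
R2 ← R2 − 626/527·R5.
R3 ← R3 + 43/527·R5.
R4 ← R4 + 518/527·R5.
Reading off the reduced rows gives m = 11/5, n = -1/2, p = -2, q = 7/4, r = -11/5.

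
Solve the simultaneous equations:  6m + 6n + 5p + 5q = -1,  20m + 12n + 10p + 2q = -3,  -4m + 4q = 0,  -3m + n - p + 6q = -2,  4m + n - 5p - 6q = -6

Row-reduce:
R1 ← R1 / (6).
R2 ← R2 − 20·R1.
R3 ← R3 + 4·R1.
R4 ← R4 + 3·R1.
R5 ← R5 − 4·R1.
R2 ← R2 / (-8).
R1 ← R1 − 1·R2.
R3 ← R3 − 4·R2.
R4 ← R4 − 4·R2.
R5 ← R5 + 3·R2.
Swap R3 and R4.
R3 ← R3 / (-11/6).
R2 ← R2 − 5/6·R3.
R5 ← R5 + 35/6·R3.
Swap R4 and R5.
R4 ← R4 / (-83/11).
R1 ← R1 + 1·R4.
R2 ← R2 − 26/11·R4.
R3 ← R3 + 7/11·R4.
Row 5 reduces to 0 = -1/2, a contradiction. The system is inconsistent.

no solution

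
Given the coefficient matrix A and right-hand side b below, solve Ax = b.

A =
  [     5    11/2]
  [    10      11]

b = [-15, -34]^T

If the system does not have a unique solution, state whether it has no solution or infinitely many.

no solution

Row-reduce:
R1 ← R1 / (5).
R2 ← R2 − 10·R1.
Row 2 reduces to 0 = -4, a contradiction. The system is inconsistent.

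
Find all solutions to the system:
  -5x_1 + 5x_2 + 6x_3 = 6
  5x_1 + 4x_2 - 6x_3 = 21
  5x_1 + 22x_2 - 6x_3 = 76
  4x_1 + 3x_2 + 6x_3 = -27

no solution

Row-reduce:
R1 ← R1 / (-5).
R2 ← R2 − 5·R1.
R3 ← R3 − 5·R1.
R4 ← R4 − 4·R1.
R2 ← R2 / (9).
R1 ← R1 + 1·R2.
R3 ← R3 − 27·R2.
R4 ← R4 − 7·R2.
Swap R3 and R4.
R3 ← R3 / (54/5).
R1 ← R1 + 6/5·R3.
Row 4 reduces to 0 = 1, a contradiction. The system is inconsistent.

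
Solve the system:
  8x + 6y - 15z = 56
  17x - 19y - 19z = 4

Row-reduce:
R1 ← R1 / (8).
R2 ← R2 − 17·R1.
R2 ← R2 / (-127/4).
R1 ← R1 − 3/4·R2.
Rank is 2 with 3 unknowns, leaving z free.

infinitely many solutions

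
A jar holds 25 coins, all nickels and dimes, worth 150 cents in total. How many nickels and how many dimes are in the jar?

Let n = nickels, d = dimes.
  n + d = 25
  5n + 10d = 150
Row-reduce the augmented matrix:
R2 ← R2 − 5·R1.
R2 ← R2 / (5).
R1 ← R1 − 1·R2.
Reading off the reduced rows gives n = 20, d = 5.

nickels: 20, dimes: 5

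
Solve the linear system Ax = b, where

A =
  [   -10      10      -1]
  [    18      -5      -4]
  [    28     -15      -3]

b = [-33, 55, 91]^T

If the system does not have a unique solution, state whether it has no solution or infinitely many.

Row-reduce:
R1 ← R1 / (-10).
R2 ← R2 − 18·R1.
R3 ← R3 − 28·R1.
R2 ← R2 / (13).
R1 ← R1 + 1·R2.
R3 ← R3 − 13·R2.
Row 3 reduces to 0 = 3, a contradiction. The system is inconsistent.

no solution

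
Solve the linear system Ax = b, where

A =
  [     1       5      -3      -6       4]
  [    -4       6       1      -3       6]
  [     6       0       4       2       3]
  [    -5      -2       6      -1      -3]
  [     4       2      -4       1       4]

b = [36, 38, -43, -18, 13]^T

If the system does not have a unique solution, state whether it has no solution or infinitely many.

x_1 = -4, x_2 = 3, x_3 = -5, x_4 = -1, x_5 = 1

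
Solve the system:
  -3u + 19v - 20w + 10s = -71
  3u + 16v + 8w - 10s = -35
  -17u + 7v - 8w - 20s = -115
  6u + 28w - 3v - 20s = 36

Row-reduce:
R1 ← R1 / (-3).
R2 ← R2 − 3·R1.
R3 ← R3 + 17·R1.
R4 ← R4 − 6·R1.
R2 ← R2 / (35).
R1 ← R1 + 19/3·R2.
R3 ← R3 + 302/3·R2.
R4 ← R4 − 35·R2.
R3 ← R3 / (7436/105).
R1 ← R1 − 472/105·R3.
R2 ← R2 + 12/35·R3.
Rank is 3 with 4 unknowns, leaving s free.

infinitely many solutions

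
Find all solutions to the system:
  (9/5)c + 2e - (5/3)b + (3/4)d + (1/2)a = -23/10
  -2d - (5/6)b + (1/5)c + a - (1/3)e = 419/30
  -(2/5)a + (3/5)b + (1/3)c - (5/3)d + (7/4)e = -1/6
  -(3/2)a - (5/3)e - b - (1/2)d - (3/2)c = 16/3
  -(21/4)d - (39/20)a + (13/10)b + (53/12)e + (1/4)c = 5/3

Row-reduce:
R1 ← R1 / (1/2).
R2 ← R2 − 1·R1.
R3 ← R3 + 2/5·R1.
R4 ← R4 + 3/2·R1.
R5 ← R5 + 39/20·R1.
R2 ← R2 / (5/2).
R1 ← R1 + 10/3·R2.
R3 ← R3 + 11/15·R2.
R4 ← R4 + 6·R2.
R5 ← R5 + 26/5·R2.
R3 ← R3 / (97/125).
R1 ← R1 + 14/15·R3.
R2 ← R2 + 34/25·R3.
R4 ← R4 + 213/50·R3.
R5 ← R5 − 99/500·R3.
R4 ← R4 / (-7039/388).
R1 ← R1 + 9925/1746·R4.
R2 ← R2 + 1475/291·R4.
R3 ← R3 + 785/291·R4.
R5 ← R5 + 7039/776·R4.
Row 5 reduces to 0 = -1/2, a contradiction. The system is inconsistent.

no solution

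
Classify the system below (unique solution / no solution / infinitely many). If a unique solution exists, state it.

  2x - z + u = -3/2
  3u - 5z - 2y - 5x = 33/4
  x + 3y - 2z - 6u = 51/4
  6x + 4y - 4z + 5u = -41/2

x = -1/4, y = -3, z = -2, u = -3

Row-reduce the augmented matrix:
R1 ← R1 / (2).
R2 ← R2 + 5·R1.
R3 ← R3 − 1·R1.
R4 ← R4 − 6·R1.
R2 ← R2 / (-2).
R3 ← R3 − 3·R2.
R4 ← R4 − 4·R2.
R3 ← R3 / (-51/4).
R1 ← R1 + 1/2·R3.
R2 ← R2 − 15/4·R3.
R4 ← R4 + 16·R3.
R4 ← R4 / (551/51).
R1 ← R1 − 22/51·R4.
R2 ← R2 + 38/17·R4.
R3 ← R3 + 7/51·R4.
Reading off the reduced rows gives x = -1/4, y = -3, z = -2, u = -3.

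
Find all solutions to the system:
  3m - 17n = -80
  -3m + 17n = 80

infinitely many solutions

Row-reduce:
R1 ← R1 / (3).
R2 ← R2 + 3·R1.
Rank is 1 with 2 unknowns, leaving n free.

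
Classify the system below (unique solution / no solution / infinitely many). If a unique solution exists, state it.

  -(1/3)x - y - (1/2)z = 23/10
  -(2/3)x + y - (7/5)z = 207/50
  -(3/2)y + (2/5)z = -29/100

x = -3/2, y = -1/2, z = -13/5

Row-reduce the augmented matrix:
R1 ← R1 / (-1/3).
R2 ← R2 + 2/3·R1.
R2 ← R2 / (3).
R1 ← R1 − 3·R2.
R3 ← R3 + 3/2·R2.
R3 ← R3 / (1/5).
R1 ← R1 − 19/10·R3.
R2 ← R2 + 2/15·R3.
Reading off the reduced rows gives x = -3/2, y = -1/2, z = -13/5.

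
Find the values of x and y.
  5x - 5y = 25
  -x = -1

Row-reduce the augmented matrix:
R1 ← R1 / (5).
R2 ← R2 + 1·R1.
R2 ← R2 / (-1).
R1 ← R1 + 1·R2.
Reading off the reduced rows gives x = 1, y = -4.

x = 1, y = -4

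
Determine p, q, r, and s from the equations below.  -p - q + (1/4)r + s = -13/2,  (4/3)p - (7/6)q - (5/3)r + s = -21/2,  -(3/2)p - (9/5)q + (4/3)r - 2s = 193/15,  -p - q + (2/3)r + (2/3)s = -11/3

p = 0, q = 1, r = 2, s = -6

Row-reduce the augmented matrix:
R1 ← R1 / (-1).
R2 ← R2 − 4/3·R1.
R3 ← R3 + 3/2·R1.
R4 ← R4 + 1·R1.
R2 ← R2 / (-5/2).
R1 ← R1 − 1·R2.
R3 ← R3 + 3/10·R2.
R3 ← R3 / (671/600).
R1 ← R1 + 47/60·R3.
R2 ← R2 − 8/15·R3.
R4 ← R4 − 5/12·R3.
R4 ← R4 / (2164/2013).
R1 ← R1 + 5464/2013·R4.
R2 ← R2 − 1750/2013·R4.
R3 ← R3 + 2268/671·R4.
Reading off the reduced rows gives p = 0, q = 1, r = 2, s = -6.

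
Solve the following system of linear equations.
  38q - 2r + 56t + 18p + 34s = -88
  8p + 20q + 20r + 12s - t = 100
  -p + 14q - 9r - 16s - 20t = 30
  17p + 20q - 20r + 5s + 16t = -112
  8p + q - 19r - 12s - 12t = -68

Row-reduce:
R1 ← R1 / (18).
R2 ← R2 − 8·R1.
R3 ← R3 + 1·R1.
R4 ← R4 − 17·R1.
R5 ← R5 − 8·R1.
R2 ← R2 / (28/9).
R1 ← R1 − 19/9·R2.
R3 ← R3 − 145/9·R2.
R4 ← R4 + 143/9·R2.
R5 ← R5 + 143/9·R2.
R3 ← R3 / (-821/7).
R1 ← R1 + 100/7·R3.
R2 ← R2 − 47/7·R3.
R4 ← R4 − 620/7·R3.
R5 ← R5 − 620/7·R3.
R4 ← R4 / (-34063/821).
R1 ← R1 − 3084/821·R4.
R2 ← R2 + 727/821·R4.
R3 ← R3 + 14/821·R4.
R5 ← R5 + 34063/821·R4.
Rank is 4 with 5 unknowns, leaving t free.

infinitely many solutions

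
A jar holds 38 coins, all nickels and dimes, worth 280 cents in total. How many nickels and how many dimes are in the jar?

Let n = nickels, d = dimes.
  d + n = 38
  10d + 5n = 280
Row-reduce the augmented matrix:
R2 ← R2 − 5·R1.
R2 ← R2 / (5).
R1 ← R1 − 1·R2.
Reading off the reduced rows gives n = 20, d = 18.

nickels: 20, dimes: 18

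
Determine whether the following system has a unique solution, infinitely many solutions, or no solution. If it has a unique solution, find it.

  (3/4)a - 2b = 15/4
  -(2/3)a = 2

a = -3, b = -3

Row-reduce the augmented matrix:
R1 ← R1 / (3/4).
R2 ← R2 + 2/3·R1.
R2 ← R2 / (-16/9).
R1 ← R1 + 8/3·R2.
Reading off the reduced rows gives a = -3, b = -3.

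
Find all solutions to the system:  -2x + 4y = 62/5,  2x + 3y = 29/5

x = -1, y = 13/5

Row-reduce the augmented matrix:
R1 ← R1 / (-2).
R2 ← R2 − 2·R1.
R2 ← R2 / (7).
R1 ← R1 + 2·R2.
Reading off the reduced rows gives x = -1, y = 13/5.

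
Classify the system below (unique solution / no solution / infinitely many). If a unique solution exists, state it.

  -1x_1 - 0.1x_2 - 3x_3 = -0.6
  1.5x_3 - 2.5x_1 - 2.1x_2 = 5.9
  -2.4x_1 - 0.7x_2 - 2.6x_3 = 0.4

x_1 = 1, x_2 = -4, x_3 = 0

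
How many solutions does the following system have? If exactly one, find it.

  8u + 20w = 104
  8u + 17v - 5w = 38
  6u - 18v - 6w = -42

Row-reduce the augmented matrix:
R1 ← R1 / (8).
R2 ← R2 − 8·R1.
R3 ← R3 − 6·R1.
R2 ← R2 / (17).
R3 ← R3 + 18·R2.
R3 ← R3 / (-807/17).
R1 ← R1 − 5/2·R3.
R2 ← R2 + 25/17·R3.
Reading off the reduced rows gives u = 3, v = 2, w = 4.

u = 3, v = 2, w = 4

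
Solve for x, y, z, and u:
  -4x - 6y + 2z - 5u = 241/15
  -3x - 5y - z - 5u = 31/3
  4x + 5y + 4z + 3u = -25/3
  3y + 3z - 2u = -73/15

Row-reduce the augmented matrix:
R1 ← R1 / (-4).
R2 ← R2 + 3·R1.
R3 ← R3 − 4·R1.
R2 ← R2 / (-1/2).
R1 ← R1 − 3/2·R2.
R3 ← R3 + 1·R2.
R4 ← R4 − 3·R2.
R3 ← R3 / (11).
R1 ← R1 + 8·R3.
R2 ← R2 − 5·R3.
R4 ← R4 + 12·R3.
R4 ← R4 / (-197/22).
R1 ← R1 + 47/22·R4.
R2 ← R2 − 25/11·R4.
R3 ← R3 − 1/22·R4.
Reading off the reduced rows gives x = -1/3, y = -12/5, z = 1, u = 1/3.

x = -1/3, y = -12/5, z = 1, u = 1/3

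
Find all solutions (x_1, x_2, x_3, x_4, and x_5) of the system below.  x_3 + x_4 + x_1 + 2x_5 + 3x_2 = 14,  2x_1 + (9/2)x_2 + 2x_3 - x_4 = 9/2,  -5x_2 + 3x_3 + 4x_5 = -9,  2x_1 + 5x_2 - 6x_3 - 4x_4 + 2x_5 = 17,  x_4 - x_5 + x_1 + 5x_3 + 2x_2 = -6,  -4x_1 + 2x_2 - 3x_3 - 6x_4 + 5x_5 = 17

no solution

Row-reduce:
R2 ← R2 − 2·R1.
R4 ← R4 − 2·R1.
R5 ← R5 − 1·R1.
R6 ← R6 + 4·R1.
R2 ← R2 / (-3/2).
R1 ← R1 − 3·R2.
R3 ← R3 + 5·R2.
R4 ← R4 + 1·R2.
R5 ← R5 + 1·R2.
R6 ← R6 − 14·R2.
R3 ← R3 / (3).
R1 ← R1 − 1·R3.
R4 ← R4 + 8·R3.
R5 ← R5 − 4·R3.
R6 ← R6 − 1·R3.
R4 ← R4 / (68/3).
R1 ← R1 + 25/3·R4.
R2 ← R2 − 2·R4.
R3 ← R3 − 10/3·R4.
R5 ← R5 + 34/3·R4.
R6 ← R6 + 100/3·R4.
Swap R5 and R6.
R5 ← R5 / (1981/51).
R1 ← R1 − 557/102·R5.
R2 ← R2 + 25/17·R5.
R3 ← R3 + 19/17·R5.
R4 ← R4 − 211/102·R5.
Row 6 reduces to 0 = -2, a contradiction. The system is inconsistent.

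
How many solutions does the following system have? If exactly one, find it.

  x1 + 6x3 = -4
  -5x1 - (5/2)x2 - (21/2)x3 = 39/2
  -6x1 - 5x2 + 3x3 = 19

no solution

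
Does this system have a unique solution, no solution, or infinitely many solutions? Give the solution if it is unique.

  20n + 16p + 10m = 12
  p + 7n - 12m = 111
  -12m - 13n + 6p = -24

Row-reduce the augmented matrix:
R1 ← R1 / (10).
R2 ← R2 + 12·R1.
R3 ← R3 + 12·R1.
R2 ← R2 / (31).
R1 ← R1 − 2·R2.
R3 ← R3 − 11·R2.
R3 ← R3 / (559/31).
R1 ← R1 − 46/155·R3.
R2 ← R2 − 101/155·R3.
Reading off the reduced rows gives m = -6, n = 6, p = -3.

m = -6, n = 6, p = -3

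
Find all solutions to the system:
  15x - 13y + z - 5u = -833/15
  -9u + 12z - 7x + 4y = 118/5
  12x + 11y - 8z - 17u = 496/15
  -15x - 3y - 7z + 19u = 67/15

x = -2, y = 12/5, z = -1, u = -4/3

Row-reduce the augmented matrix:
R1 ← R1 / (15).
R2 ← R2 + 7·R1.
R3 ← R3 − 12·R1.
R4 ← R4 + 15·R1.
R2 ← R2 / (-31/15).
R1 ← R1 + 13/15·R2.
R3 ← R3 − 107/5·R2.
R4 ← R4 + 16·R2.
R3 ← R3 / (3729/31).
R1 ← R1 + 160/31·R3.
R2 ← R2 + 187/31·R3.
R4 ← R4 + 3178/31·R3.
R4 ← R4 / (-11624/1243).
R1 ← R1 + 1459/1243·R4.
R2 ← R2 + 119/113·R4.
R3 ← R3 + 1347/1243·R4.
Reading off the reduced rows gives x = -2, y = 12/5, z = -1, u = -4/3.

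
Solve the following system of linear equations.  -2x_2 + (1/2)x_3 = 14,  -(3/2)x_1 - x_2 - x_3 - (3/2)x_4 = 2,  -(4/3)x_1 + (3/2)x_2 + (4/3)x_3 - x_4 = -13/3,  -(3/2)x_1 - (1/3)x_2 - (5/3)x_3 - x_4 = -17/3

x_1 = 2, x_2 = -6, x_3 = 4, x_4 = -2

Row-reduce the augmented matrix:
Swap R1 and R2.
R1 ← R1 / (-3/2).
R3 ← R3 + 4/3·R1.
R4 ← R4 + 3/2·R1.
R2 ← R2 / (-2).
R1 ← R1 − 2/3·R2.
R3 ← R3 − 43/18·R2.
R4 ← R4 − 2/3·R2.
R3 ← R3 / (203/72).
R1 ← R1 − 5/6·R3.
R2 ← R2 + 1/4·R3.
R4 ← R4 + 1/2·R3.
R4 ← R4 / (227/406).
R1 ← R1 − 183/203·R4.
R2 ← R2 − 6/203·R4.
R3 ← R3 − 24/203·R4.
Reading off the reduced rows gives x_1 = 2, x_2 = -6, x_3 = 4, x_4 = -2.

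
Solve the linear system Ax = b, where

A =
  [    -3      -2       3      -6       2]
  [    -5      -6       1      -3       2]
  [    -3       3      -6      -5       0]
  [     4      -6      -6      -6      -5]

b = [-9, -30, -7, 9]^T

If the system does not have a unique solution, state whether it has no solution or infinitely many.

Row-reduce:
R1 ← R1 / (-3).
R2 ← R2 + 5·R1.
R3 ← R3 + 3·R1.
R4 ← R4 − 4·R1.
R2 ← R2 / (-8/3).
R1 ← R1 − 2/3·R2.
R3 ← R3 − 5·R2.
R4 ← R4 + 26/3·R2.
R3 ← R3 / (-33/2).
R1 ← R1 + 2·R3.
R2 ← R2 − 3/2·R3.
R4 ← R4 − 11·R3.
R4 ← R4 / (-82/3).
R1 ← R1 − 269/132·R4.
R2 ← R2 + 59/44·R4.
R3 ← R3 + 113/132·R4.
Rank is 4 with 5 unknowns, leaving x_5 free.

infinitely many solutions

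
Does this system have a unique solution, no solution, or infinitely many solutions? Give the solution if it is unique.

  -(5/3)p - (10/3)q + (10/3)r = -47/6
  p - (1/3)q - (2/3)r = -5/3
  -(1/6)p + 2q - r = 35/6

no solution

Row-reduce:
R1 ← R1 / (-5/3).
R2 ← R2 − 1·R1.
R3 ← R3 + 1/6·R1.
R2 ← R2 / (-7/3).
R1 ← R1 − 2·R2.
R3 ← R3 − 7/3·R2.
Row 3 reduces to 0 = 1/4, a contradiction. The system is inconsistent.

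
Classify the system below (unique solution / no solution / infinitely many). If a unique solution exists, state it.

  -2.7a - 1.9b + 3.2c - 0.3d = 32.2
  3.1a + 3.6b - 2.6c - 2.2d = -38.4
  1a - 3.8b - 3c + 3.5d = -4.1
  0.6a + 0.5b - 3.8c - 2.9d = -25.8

a = -4, b = -3, c = 5, d = 1

Row-reduce the augmented matrix:
R1 ← R1 / (-27/10).
R2 ← R2 − 31/10·R1.
R3 ← R3 − 1·R1.
R4 ← R4 − 3/5·R1.
R2 ← R2 / (383/270).
R1 ← R1 − 19/27·R2.
R3 ← R3 + 608/135·R2.
R4 ← R4 − 7/90·R2.
R3 ← R3 / (611/383).
R1 ← R1 + 658/383·R3.
R2 ← R2 − 290/383·R3.
R4 ← R4 + 6028/1915·R3.
R4 ← R4 / (-184528/15275).
R1 ← R1 + 239/65·R4.
R2 ← R2 − 264/611·R4.
R3 ← R3 + 17961/6110·R4.
Reading off the reduced rows gives a = -4, b = -3, c = 5, d = 1.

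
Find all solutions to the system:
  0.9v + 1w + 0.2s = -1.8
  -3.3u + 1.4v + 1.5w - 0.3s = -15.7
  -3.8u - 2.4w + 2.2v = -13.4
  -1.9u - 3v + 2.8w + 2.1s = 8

u = 3, v = -2, w = -1, s = 5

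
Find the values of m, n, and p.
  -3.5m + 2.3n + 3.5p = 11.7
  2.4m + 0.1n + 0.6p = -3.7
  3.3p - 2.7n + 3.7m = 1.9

Row-reduce the augmented matrix:
R1 ← R1 / (-7/2).
R2 ← R2 − 12/5·R1.
R3 ← R3 − 37/10·R1.
R2 ← R2 / (587/350).
R1 ← R1 + 23/35·R2.
R3 ← R3 + 47/175·R2.
R3 ← R3 / (4391/587).
R1 ← R1 − 103/587·R3.
R2 ← R2 − 1050/587·R3.
Reading off the reduced rows gives m = -2, n = -1, p = 2.

m = -2, n = -1, p = 2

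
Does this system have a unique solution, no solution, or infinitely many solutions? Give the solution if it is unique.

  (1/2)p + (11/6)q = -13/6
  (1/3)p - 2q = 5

p = 3, q = -2

Row-reduce the augmented matrix:
R1 ← R1 / (1/2).
R2 ← R2 − 1/3·R1.
R2 ← R2 / (-29/9).
R1 ← R1 − 11/3·R2.
Reading off the reduced rows gives p = 3, q = -2.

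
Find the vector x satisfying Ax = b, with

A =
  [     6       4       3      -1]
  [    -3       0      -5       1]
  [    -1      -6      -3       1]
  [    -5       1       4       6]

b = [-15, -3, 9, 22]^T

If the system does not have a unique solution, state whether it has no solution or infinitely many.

Row-reduce the augmented matrix:
R1 ← R1 / (6).
R2 ← R2 + 3·R1.
R3 ← R3 + 1·R1.
R4 ← R4 + 5·R1.
R2 ← R2 / (2).
R1 ← R1 − 2/3·R2.
R3 ← R3 + 16/3·R2.
R4 ← R4 − 13/3·R2.
R3 ← R3 / (-71/6).
R1 ← R1 − 5/3·R3.
R2 ← R2 + 7/4·R3.
R4 ← R4 − 169/12·R3.
R4 ← R4 / (473/71).
R1 ← R1 + 2/71·R4.
R2 ← R2 + 5/71·R4.
R3 ← R3 + 13/71·R4.
Reading off the reduced rows gives x_1 = -2, x_2 = -2, x_3 = 2, x_4 = 1.

x_1 = -2, x_2 = -2, x_3 = 2, x_4 = 1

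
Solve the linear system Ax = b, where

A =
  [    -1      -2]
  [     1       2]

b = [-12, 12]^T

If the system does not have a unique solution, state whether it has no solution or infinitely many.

Row-reduce:
R1 ← R1 / (-1).
R2 ← R2 − 1·R1.
Rank is 1 with 2 unknowns, leaving x_2 free.

infinitely many solutions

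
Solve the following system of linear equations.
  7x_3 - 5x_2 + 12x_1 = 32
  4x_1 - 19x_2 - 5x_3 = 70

infinitely many solutions

Row-reduce:
R1 ← R1 / (12).
R2 ← R2 − 4·R1.
R2 ← R2 / (-52/3).
R1 ← R1 + 5/12·R2.
Rank is 2 with 3 unknowns, leaving x_3 free.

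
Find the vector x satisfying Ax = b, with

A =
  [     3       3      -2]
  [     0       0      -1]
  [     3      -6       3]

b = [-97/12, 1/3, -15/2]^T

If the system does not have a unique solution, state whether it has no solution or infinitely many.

x_1 = -8/3, x_2 = -1/4, x_3 = -1/3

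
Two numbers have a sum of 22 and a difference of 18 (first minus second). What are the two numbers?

first number: 20, second number: 2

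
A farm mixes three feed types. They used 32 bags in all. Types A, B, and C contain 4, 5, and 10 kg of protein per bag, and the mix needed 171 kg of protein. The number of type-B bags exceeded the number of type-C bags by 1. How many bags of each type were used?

Let a = type-A bags, b = type-B bags, c = type-C bags.
  a + b + c = 32
  5b + 10c + 4a = 171
  b - c = 1
Row-reduce the augmented matrix:
R2 ← R2 − 4·R1.
R1 ← R1 − 1·R2.
R3 ← R3 − 1·R2.
R3 ← R3 / (-7).
R1 ← R1 + 5·R3.
R2 ← R2 − 6·R3.
Reading off the reduced rows gives a = 19, b = 7, c = 6.

type-A bags: 19, type-B bags: 7, type-C bags: 6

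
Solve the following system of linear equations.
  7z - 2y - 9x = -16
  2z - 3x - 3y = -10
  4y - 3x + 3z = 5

no solution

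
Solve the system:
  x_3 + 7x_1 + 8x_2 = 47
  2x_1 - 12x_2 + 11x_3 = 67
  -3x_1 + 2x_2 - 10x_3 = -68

x_1 = 6, x_2 = 0, x_3 = 5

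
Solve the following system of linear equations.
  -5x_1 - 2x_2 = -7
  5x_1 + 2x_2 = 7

Row-reduce:
R1 ← R1 / (-5).
R2 ← R2 − 5·R1.
Rank is 1 with 2 unknowns, leaving x_2 free.

infinitely many solutions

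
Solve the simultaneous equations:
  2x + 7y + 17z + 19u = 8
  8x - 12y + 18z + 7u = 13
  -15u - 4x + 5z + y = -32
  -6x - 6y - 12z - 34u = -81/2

no solution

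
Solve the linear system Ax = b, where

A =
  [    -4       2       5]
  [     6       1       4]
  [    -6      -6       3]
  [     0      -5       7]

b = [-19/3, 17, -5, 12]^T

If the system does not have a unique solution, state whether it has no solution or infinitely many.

Row-reduce the augmented matrix:
R1 ← R1 / (-4).
R2 ← R2 − 6·R1.
R3 ← R3 + 6·R1.
R2 ← R2 / (4).
R1 ← R1 + 1/2·R2.
R3 ← R3 + 9·R2.
R4 ← R4 + 5·R2.
R3 ← R3 / (171/8).
R1 ← R1 − 3/16·R3.
R2 ← R2 − 23/8·R3.
R4 ← R4 − 171/8·R3.
R4 reduces to 0 = 0, so the extra equation is consistent.
Reading off the reduced rows gives x_1 = 7/3, x_2 = -1, x_3 = 1.

x_1 = 7/3, x_2 = -1, x_3 = 1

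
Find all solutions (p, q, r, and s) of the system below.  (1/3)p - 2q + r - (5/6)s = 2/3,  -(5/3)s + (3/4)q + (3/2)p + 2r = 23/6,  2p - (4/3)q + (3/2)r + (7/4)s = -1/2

infinitely many solutions

Row-reduce:
R1 ← R1 / (1/3).
R2 ← R2 − 3/2·R1.
R3 ← R3 − 2·R1.
R2 ← R2 / (39/4).
R1 ← R1 + 6·R2.
R3 ← R3 − 32/3·R2.
R3 ← R3 / (-413/234).
R1 ← R1 − 19/13·R3.
R2 ← R2 + 10/39·R3.
Rank is 3 with 4 unknowns, leaving s free.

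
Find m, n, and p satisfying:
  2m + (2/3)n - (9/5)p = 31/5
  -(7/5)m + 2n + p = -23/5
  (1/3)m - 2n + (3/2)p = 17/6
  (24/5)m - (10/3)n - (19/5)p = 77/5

m = 4, n = 0, p = 1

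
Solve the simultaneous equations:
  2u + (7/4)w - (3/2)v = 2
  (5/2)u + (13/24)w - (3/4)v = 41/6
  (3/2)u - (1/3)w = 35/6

infinitely many solutions

Row-reduce:
R1 ← R1 / (2).
R2 ← R2 − 5/2·R1.
R3 ← R3 − 3/2·R1.
R2 ← R2 / (9/8).
R1 ← R1 + 3/4·R2.
R3 ← R3 − 9/8·R2.
Rank is 2 with 3 unknowns, leaving w free.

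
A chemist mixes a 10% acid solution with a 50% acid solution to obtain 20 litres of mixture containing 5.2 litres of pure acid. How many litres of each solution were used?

Let a = litres of solution A, b = litres of solution B.
  a + b = 20
  (1/10)a + (1/2)b = 26/5
Row-reduce the augmented matrix:
R2 ← R2 − 1/10·R1.
R2 ← R2 / (2/5).
R1 ← R1 − 1·R2.
Reading off the reduced rows gives a = 12, b = 8.

litres of solution A: 12, litres of solution B: 8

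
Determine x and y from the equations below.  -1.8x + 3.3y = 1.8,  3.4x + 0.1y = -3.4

x = -1, y = 0

Row-reduce the augmented matrix:
R1 ← R1 / (-9/5).
R2 ← R2 − 17/5·R1.
R2 ← R2 / (19/3).
R1 ← R1 + 11/6·R2.
Reading off the reduced rows gives x = -1, y = 0.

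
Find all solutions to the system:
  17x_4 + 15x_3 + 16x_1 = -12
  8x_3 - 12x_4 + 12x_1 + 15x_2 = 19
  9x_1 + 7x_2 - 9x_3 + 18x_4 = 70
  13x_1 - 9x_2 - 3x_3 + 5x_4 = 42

x_1 = 3, x_2 = 1, x_3 = -4, x_4 = 0

Row-reduce the augmented matrix:
R1 ← R1 / (16).
R2 ← R2 − 12·R1.
R3 ← R3 − 9·R1.
R4 ← R4 − 13·R1.
R2 ← R2 / (15).
R3 ← R3 − 7·R2.
R4 ← R4 + 9·R2.
R3 ← R3 / (-3821/240).
R1 ← R1 − 15/16·R3.
R2 ← R2 + 13/60·R3.
R4 ← R4 + 1371/80·R3.
R4 ← R4 / (-172623/3821).
R1 ← R1 − 8557/3821·R4.
R2 ← R2 + 7344/3821·R4.
R3 ← R3 + 4797/3821·R4.
Reading off the reduced rows gives x_1 = 3, x_2 = 1, x_3 = -4, x_4 = 0.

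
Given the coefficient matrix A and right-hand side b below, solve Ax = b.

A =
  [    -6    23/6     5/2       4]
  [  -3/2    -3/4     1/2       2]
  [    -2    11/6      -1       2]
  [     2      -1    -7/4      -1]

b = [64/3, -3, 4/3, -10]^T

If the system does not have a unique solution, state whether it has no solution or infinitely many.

Row-reduce:
R1 ← R1 / (-6).
R2 ← R2 + 3/2·R1.
R3 ← R3 + 2·R1.
R4 ← R4 − 2·R1.
R2 ← R2 / (-41/24).
R1 ← R1 + 23/36·R2.
R3 ← R3 − 5/9·R2.
R4 ← R4 − 5/18·R2.
R3 ← R3 / (-461/246).
R1 ← R1 + 91/246·R3.
R2 ← R2 − 3/41·R3.
R4 ← R4 + 461/492·R3.
Rank is 3 with 4 unknowns, leaving x_4 free.

infinitely many solutions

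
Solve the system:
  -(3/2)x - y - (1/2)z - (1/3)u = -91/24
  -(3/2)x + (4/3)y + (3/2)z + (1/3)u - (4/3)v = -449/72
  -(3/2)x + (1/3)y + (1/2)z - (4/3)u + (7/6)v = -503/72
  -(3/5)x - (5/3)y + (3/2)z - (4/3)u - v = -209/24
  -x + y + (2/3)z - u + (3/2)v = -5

Row-reduce the augmented matrix:
R1 ← R1 / (-3/2).
R2 ← R2 + 3/2·R1.
R3 ← R3 + 3/2·R1.
R4 ← R4 + 3/5·R1.
R5 ← R5 + 1·R1.
R2 ← R2 / (7/3).
R1 ← R1 − 2/3·R2.
R3 ← R3 − 4/3·R2.
R4 ← R4 + 19/15·R2.
R5 ← R5 − 5/3·R2.
R3 ← R3 / (-1/7).
R1 ← R1 + 5/21·R3.
R2 ← R2 − 6/7·R3.
R4 ← R4 − 39/14·R3.
R5 ← R5 + 3/7·R3.
R4 ← R4 / (-833/30).
R1 ← R1 − 7/3·R4.
R2 ← R2 + 8·R4.
R3 ← R3 − 29/3·R4.
R5 ← R5 − 26/9·R4.
R5 ← R5 / (2999/7497).
R1 ← R1 − 65/357·R5.
R2 ← R2 − 551/833·R5.
R3 ← R3 + 2518/2499·R5.
R4 ← R4 + 2153/1666·R5.
Reading off the reduced rows gives x = 5/2, y = 1/2, z = -9/4, u = 2, v = 1/3.

x = 5/2, y = 1/2, z = -9/4, u = 2, v = 1/3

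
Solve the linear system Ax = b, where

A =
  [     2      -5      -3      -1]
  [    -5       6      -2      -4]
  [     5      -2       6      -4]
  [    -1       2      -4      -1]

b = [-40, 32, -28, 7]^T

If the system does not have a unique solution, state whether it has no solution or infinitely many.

x_1 = -2, x_2 = 6, x_3 = 1, x_4 = 3

Row-reduce the augmented matrix:
R1 ← R1 / (2).
R2 ← R2 + 5·R1.
R3 ← R3 − 5·R1.
R4 ← R4 + 1·R1.
R2 ← R2 / (-13/2).
R1 ← R1 + 5/2·R2.
R3 ← R3 − 21/2·R2.
R4 ← R4 + 1/2·R2.
R3 ← R3 / (-24/13).
R1 ← R1 − 28/13·R3.
R2 ← R2 − 19/13·R3.
R4 ← R4 + 62/13·R3.
R4 ← R4 / (30).
R1 ← R1 + 12·R4.
R2 ← R2 + 17/2·R4.
R3 ← R3 − 13/2·R4.
Reading off the reduced rows gives x_1 = -2, x_2 = 6, x_3 = 1, x_4 = 3.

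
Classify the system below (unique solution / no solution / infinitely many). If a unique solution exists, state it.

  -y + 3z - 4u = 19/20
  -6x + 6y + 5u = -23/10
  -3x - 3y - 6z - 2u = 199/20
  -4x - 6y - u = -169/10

x = 4/5, y = 11/4, z = -5/2, u = -14/5

Row-reduce the augmented matrix:
Swap R1 and R2.
R1 ← R1 / (-6).
R3 ← R3 + 3·R1.
R4 ← R4 + 4·R1.
R2 ← R2 / (-1).
R1 ← R1 + 1·R2.
R3 ← R3 + 6·R2.
R4 ← R4 + 10·R2.
R3 ← R3 / (-24).
R1 ← R1 + 3·R3.
R2 ← R2 + 3·R3.
R4 ← R4 + 30·R3.
R4 ← R4 / (271/24).
R1 ← R1 − 35/48·R4.
R2 ← R2 − 25/16·R4.
R3 ← R3 + 13/16·R4.
Reading off the reduced rows gives x = 4/5, y = 11/4, z = -5/2, u = -14/5.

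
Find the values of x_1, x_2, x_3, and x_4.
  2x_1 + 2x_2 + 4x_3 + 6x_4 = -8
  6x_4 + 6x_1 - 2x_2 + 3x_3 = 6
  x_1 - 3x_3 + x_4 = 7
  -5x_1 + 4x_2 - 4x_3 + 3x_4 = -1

x_1 = 0, x_2 = -3, x_3 = -2, x_4 = 1

Row-reduce the augmented matrix:
R1 ← R1 / (2).
R2 ← R2 − 6·R1.
R3 ← R3 − 1·R1.
R4 ← R4 + 5·R1.
R2 ← R2 / (-8).
R1 ← R1 − 1·R2.
R3 ← R3 + 1·R2.
R4 ← R4 − 9·R2.
R3 ← R3 / (-31/8).
R1 ← R1 − 7/8·R3.
R2 ← R2 − 9/8·R3.
R4 ← R4 + 33/8·R3.
R4 ← R4 / (156/31).
R1 ← R1 − 43/31·R4.
R2 ← R2 − 42/31·R4.
R3 ← R3 − 4/31·R4.
Reading off the reduced rows gives x_1 = 0, x_2 = -3, x_3 = -2, x_4 = 1.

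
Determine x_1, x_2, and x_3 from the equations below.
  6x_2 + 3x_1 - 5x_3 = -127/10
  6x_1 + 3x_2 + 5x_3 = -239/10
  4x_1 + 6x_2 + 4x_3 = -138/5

x_1 = -7/5, x_2 = -8/3, x_3 = -3/2

Row-reduce the augmented matrix:
R1 ← R1 / (3).
R2 ← R2 − 6·R1.
R3 ← R3 − 4·R1.
R2 ← R2 / (-9).
R1 ← R1 − 2·R2.
R3 ← R3 + 2·R2.
R3 ← R3 / (22/3).
R1 ← R1 − 5/3·R3.
R2 ← R2 + 5/3·R3.
Reading off the reduced rows gives x_1 = -7/5, x_2 = -8/3, x_3 = -3/2.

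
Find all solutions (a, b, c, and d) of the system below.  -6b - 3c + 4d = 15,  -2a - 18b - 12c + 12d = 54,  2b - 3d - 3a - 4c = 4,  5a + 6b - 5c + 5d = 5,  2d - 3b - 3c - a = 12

a = -3, b = 0, c = -1, d = 3

Row-reduce the augmented matrix:
Swap R1 and R2.
R1 ← R1 / (-2).
R3 ← R3 + 3·R1.
R4 ← R4 − 5·R1.
R5 ← R5 + 1·R1.
R2 ← R2 / (-6).
R1 ← R1 − 9·R2.
R3 ← R3 − 29·R2.
R4 ← R4 + 39·R2.
R5 ← R5 − 6·R2.
R3 ← R3 / (-1/2).
R1 ← R1 − 3/2·R3.
R2 ← R2 − 1/2·R3.
R4 ← R4 + 31/2·R3.
R4 ← R4 / (182/3).
R1 ← R1 + 5·R4.
R2 ← R2 + 7/3·R4.
R3 ← R3 − 10/3·R4.
R5 reduces to 0 = 0, so the extra equation is consistent.
Reading off the reduced rows gives a = -3, b = 0, c = -1, d = 3.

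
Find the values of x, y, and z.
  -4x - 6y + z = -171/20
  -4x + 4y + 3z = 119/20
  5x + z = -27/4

x = -1, y = 9/5, z = -7/4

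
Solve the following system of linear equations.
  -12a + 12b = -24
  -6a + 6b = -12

infinitely many solutions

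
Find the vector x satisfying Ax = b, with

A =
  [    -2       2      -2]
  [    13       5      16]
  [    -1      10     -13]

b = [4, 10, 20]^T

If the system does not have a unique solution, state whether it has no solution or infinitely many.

Row-reduce the augmented matrix:
R1 ← R1 / (-2).
R2 ← R2 − 13·R1.
R3 ← R3 + 1·R1.
R2 ← R2 / (18).
R1 ← R1 + 1·R2.
R3 ← R3 − 9·R2.
R3 ← R3 / (-27/2).
R1 ← R1 − 7/6·R3.
R2 ← R2 − 1/6·R3.
Reading off the reduced rows gives x_1 = 0, x_2 = 2, x_3 = 0.

x_1 = 0, x_2 = 2, x_3 = 0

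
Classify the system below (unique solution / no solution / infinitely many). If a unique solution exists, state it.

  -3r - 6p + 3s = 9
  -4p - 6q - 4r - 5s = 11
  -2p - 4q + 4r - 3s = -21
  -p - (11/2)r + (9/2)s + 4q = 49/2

Row-reduce:
R1 ← R1 / (-6).
R2 ← R2 + 4·R1.
R3 ← R3 + 2·R1.
R4 ← R4 + 1·R1.
R2 ← R2 / (-6).
R3 ← R3 + 4·R2.
R4 ← R4 − 4·R2.
R3 ← R3 / (19/3).
R1 ← R1 − 1/2·R3.
R2 ← R2 − 1/3·R3.
R4 ← R4 + 19/3·R3.
Row 4 reduces to 0 = -1, a contradiction. The system is inconsistent.

no solution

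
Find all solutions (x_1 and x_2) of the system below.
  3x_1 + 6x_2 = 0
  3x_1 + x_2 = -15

Row-reduce the augmented matrix:
R1 ← R1 / (3).
R2 ← R2 − 3·R1.
R2 ← R2 / (-5).
R1 ← R1 − 2·R2.
Reading off the reduced rows gives x_1 = -6, x_2 = 3.

x_1 = -6, x_2 = 3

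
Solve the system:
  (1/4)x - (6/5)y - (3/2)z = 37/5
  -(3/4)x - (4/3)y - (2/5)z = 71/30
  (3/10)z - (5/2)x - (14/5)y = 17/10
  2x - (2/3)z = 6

Row-reduce:
R1 ← R1 / (1/4).
R2 ← R2 + 3/4·R1.
R3 ← R3 + 5/2·R1.
R4 ← R4 − 2·R1.
R2 ← R2 / (-74/15).
R1 ← R1 + 24/5·R2.
R3 ← R3 + 74/5·R2.
R4 ← R4 − 48/5·R2.
Swap R3 and R4.
R3 ← R3 / (998/555).
R1 ← R1 + 228/185·R3.
R2 ← R2 − 147/148·R3.
Row 4 reduces to 0 = 2, a contradiction. The system is inconsistent.

no solution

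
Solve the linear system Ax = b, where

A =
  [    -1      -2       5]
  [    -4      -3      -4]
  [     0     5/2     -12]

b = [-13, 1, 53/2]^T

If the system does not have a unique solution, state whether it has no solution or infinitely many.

Row-reduce:
R1 ← R1 / (-1).
R2 ← R2 + 4·R1.
R2 ← R2 / (5).
R1 ← R1 − 2·R2.
R3 ← R3 − 5/2·R2.
Rank is 2 with 3 unknowns, leaving x_3 free.

infinitely many solutions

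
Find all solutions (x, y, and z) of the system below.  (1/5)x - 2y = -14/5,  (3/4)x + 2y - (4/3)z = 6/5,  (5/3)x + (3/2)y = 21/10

x = 0, y = 7/5, z = 6/5

Row-reduce the augmented matrix:
R1 ← R1 / (1/5).
R2 ← R2 − 3/4·R1.
R3 ← R3 − 5/3·R1.
R2 ← R2 / (19/2).
R1 ← R1 + 10·R2.
R3 ← R3 − 109/6·R2.
R3 ← R3 / (436/171).
R1 ← R1 + 80/57·R3.
R2 ← R2 + 8/57·R3.
Reading off the reduced rows gives x = 0, y = 7/5, z = 6/5.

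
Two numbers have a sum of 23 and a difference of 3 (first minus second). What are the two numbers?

first number: 13, second number: 10

Let x = first number, y = second number.
  x + y = 23
  x - y = 3
From equation 1: x = 23 − y.
Substitute into equation 2 and solve: y = 10.
Then x = 13.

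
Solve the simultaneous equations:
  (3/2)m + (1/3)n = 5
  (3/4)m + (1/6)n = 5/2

Row-reduce:
R1 ← R1 / (3/2).
R2 ← R2 − 3/4·R1.
Rank is 1 with 2 unknowns, leaving n free.

infinitely many solutions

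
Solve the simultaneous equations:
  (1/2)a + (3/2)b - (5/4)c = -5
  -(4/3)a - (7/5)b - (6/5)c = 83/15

infinitely many solutions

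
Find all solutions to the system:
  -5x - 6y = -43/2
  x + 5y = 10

From equation 2: x = 10 − 5·y.
Substitute into equation 1 and solve: y = 3/2.
Then x = 5/2.

x = 5/2, y = 3/2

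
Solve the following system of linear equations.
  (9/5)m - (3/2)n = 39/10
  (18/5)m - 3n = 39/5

infinitely many solutions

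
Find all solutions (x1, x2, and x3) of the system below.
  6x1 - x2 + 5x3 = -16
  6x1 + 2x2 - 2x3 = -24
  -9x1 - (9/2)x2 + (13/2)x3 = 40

Row-reduce:
R1 ← R1 / (6).
R2 ← R2 − 6·R1.
R3 ← R3 + 9·R1.
R2 ← R2 / (3).
R1 ← R1 + 1/6·R2.
R3 ← R3 + 6·R2.
Rank is 2 with 3 unknowns, leaving x3 free.

infinitely many solutions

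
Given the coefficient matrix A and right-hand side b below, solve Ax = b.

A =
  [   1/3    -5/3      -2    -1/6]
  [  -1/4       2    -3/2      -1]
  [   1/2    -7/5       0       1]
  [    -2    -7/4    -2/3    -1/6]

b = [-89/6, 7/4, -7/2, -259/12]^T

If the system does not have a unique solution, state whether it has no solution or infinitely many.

x_1 = 5, x_2 = 5, x_3 = 4, x_4 = 1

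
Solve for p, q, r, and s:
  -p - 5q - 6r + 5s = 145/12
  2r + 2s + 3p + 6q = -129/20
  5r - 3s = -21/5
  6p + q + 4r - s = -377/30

Row-reduce the augmented matrix:
R1 ← R1 / (-1).
R2 ← R2 − 3·R1.
R4 ← R4 − 6·R1.
R2 ← R2 / (-9).
R1 ← R1 − 5·R2.
R4 ← R4 + 29·R2.
R3 ← R3 / (5).
R1 ← R1 + 26/9·R3.
R2 ← R2 − 16/9·R3.
R4 ← R4 − 176/9·R3.
R4 ← R4 / (-632/45).
R1 ← R1 − 122/45·R4.
R2 ← R2 + 37/45·R4.
R3 ← R3 + 3/5·R4.
Reading off the reduced rows gives p = -7/4, q = -2/3, r = 0, s = 7/5.

p = -7/4, q = -2/3, r = 0, s = 7/5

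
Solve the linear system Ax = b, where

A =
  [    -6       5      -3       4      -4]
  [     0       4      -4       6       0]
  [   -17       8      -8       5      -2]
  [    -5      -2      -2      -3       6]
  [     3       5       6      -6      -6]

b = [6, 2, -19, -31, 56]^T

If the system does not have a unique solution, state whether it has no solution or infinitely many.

Row-reduce:
R1 ← R1 / (-6).
R3 ← R3 + 17·R1.
R4 ← R4 + 5·R1.
R5 ← R5 − 3·R1.
R2 ← R2 / (4).
R1 ← R1 + 5/6·R2.
R3 ← R3 + 37/6·R2.
R4 ← R4 + 37/6·R2.
R5 ← R5 − 15/2·R2.
R3 ← R3 / (-17/3).
R1 ← R1 + 1/3·R3.
R2 ← R2 + 1·R3.
R4 ← R4 + 17/3·R3.
R5 ← R5 − 12·R3.
Swap R4 and R5.
R4 ← R4 / (-617/68).
R1 ← R1 − 7/17·R4.
R2 ← R2 − 67/68·R4.
R3 ← R3 + 35/68·R4.
Rank is 4 with 5 unknowns, leaving x_5 free.

infinitely many solutions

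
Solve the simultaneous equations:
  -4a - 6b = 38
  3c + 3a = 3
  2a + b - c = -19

a = -5, b = -3, c = 6

Row-reduce the augmented matrix:
R1 ← R1 / (-4).
R2 ← R2 − 3·R1.
R3 ← R3 − 2·R1.
R2 ← R2 / (-9/2).
R1 ← R1 − 3/2·R2.
R3 ← R3 + 2·R2.
R3 ← R3 / (-7/3).
R1 ← R1 − 1·R3.
R2 ← R2 + 2/3·R3.
Reading off the reduced rows gives a = -5, b = -3, c = 6.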